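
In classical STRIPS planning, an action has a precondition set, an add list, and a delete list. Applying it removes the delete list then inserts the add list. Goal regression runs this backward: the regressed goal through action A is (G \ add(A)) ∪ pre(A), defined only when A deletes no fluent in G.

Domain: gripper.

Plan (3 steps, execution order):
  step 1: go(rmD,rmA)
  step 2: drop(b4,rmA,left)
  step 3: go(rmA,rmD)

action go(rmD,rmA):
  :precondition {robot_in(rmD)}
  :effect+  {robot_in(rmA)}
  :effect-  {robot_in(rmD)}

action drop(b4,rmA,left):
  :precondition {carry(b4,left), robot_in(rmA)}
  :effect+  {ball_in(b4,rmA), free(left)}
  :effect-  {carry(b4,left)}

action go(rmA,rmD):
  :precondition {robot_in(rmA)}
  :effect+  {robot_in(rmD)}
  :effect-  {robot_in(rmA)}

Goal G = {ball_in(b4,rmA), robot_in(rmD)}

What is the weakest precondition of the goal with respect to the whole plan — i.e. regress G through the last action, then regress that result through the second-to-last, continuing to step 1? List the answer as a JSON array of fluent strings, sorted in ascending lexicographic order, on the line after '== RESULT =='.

Work backward from the goal:
  through step 3 (go(rmA,rmD)): drop {robot_in(rmD)}, keep {ball_in(b4,rmA)}, require {robot_in(rmA)}
    → {ball_in(b4,rmA), robot_in(rmA)}
  through step 2 (drop(b4,rmA,left)): drop {ball_in(b4,rmA)}, keep {robot_in(rmA)}, require {carry(b4,left), robot_in(rmA)}
    → {carry(b4,left), robot_in(rmA)}
  through step 1 (go(rmD,rmA)): drop {robot_in(rmA)}, keep {carry(b4,left)}, require {robot_in(rmD)}
    → {carry(b4,left), robot_in(rmD)}

== RESULT ==
["carry(b4,left)", "robot_in(rmD)"]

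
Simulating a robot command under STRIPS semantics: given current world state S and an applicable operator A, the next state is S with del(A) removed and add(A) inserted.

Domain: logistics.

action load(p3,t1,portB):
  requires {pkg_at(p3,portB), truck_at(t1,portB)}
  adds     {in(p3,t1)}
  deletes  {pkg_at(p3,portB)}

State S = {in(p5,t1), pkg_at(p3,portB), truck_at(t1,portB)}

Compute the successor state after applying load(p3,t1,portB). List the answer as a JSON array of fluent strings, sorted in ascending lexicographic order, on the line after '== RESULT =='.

Progress:
  pre ⊆ S: {pkg_at(p3,portB), truck_at(t1,portB)} ⊆ S  — applicable
  S \ del = {in(p5,t1), truck_at(t1,portB)}
  ∪ add   = {in(p3,t1), in(p5,t1), truck_at(t1,portB)}

== RESULT ==
["in(p3,t1)", "in(p5,t1)", "truck_at(t1,portB)"]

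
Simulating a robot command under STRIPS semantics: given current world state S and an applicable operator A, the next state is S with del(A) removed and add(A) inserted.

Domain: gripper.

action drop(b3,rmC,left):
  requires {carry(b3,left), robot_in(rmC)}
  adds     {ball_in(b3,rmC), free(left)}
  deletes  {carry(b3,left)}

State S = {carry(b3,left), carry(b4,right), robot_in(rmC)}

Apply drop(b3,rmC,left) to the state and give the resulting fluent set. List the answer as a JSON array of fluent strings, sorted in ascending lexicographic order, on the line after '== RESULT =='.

Progress:
  pre ⊆ S: {carry(b3,left), robot_in(rmC)} ⊆ S  — applicable
  S \ del = {carry(b4,right), robot_in(rmC)}
  ∪ add   = {ball_in(b3,rmC), carry(b4,right), free(left), robot_in(rmC)}

== RESULT ==
["ball_in(b3,rmC)", "carry(b4,right)", "free(left)", "robot_in(rmC)"]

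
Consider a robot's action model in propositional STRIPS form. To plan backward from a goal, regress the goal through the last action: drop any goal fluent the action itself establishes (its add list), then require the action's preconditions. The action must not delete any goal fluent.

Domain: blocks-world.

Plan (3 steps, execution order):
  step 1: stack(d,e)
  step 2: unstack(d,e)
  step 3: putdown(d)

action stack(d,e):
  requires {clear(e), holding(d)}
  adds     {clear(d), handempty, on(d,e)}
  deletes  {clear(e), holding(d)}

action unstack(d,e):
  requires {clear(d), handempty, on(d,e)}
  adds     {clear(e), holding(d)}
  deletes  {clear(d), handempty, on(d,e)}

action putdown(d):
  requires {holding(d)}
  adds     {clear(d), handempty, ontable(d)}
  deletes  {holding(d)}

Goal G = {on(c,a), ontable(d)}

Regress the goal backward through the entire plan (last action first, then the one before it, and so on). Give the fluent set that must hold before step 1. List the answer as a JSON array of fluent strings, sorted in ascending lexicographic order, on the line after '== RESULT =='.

Regress step by step:
  through step 3 (putdown(d)): drop {ontable(d)}, keep {on(c,a)}, require {holding(d)}
    → {holding(d), on(c,a)}
  through step 2 (unstack(d,e)): drop {holding(d)}, keep {on(c,a)}, require {clear(d), handempty, on(d,e)}
    → {clear(d), handempty, on(c,a), on(d,e)}
  through step 1 (stack(d,e)): drop {clear(d), handempty, on(d,e)}, keep {on(c,a)}, require {clear(e), holding(d)}
    → {clear(e), holding(d), on(c,a)}

== RESULT ==
["clear(e)", "holding(d)", "on(c,a)"]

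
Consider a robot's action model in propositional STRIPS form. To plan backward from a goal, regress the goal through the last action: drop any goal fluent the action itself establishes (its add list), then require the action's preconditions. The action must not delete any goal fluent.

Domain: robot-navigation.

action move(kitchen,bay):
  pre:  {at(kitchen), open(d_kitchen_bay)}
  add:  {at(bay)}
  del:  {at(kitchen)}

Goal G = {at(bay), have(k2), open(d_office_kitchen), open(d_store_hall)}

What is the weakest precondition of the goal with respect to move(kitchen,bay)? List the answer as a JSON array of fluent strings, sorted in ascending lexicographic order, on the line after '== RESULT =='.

Compute (G \ add) ∪ pre:
  G ∩ del = {}  (empty — regression defined)
  G \ add = {at(bay), have(k2), open(d_office_kitchen), open(d_store_hall)} \ {at(bay)} = {have(k2), open(d_office_kitchen), open(d_store_hall)}
  ∪ pre   = {have(k2), open(d_office_kitchen), open(d_store_hall)} ∪ {at(kitchen), open(d_kitchen_bay)}
          = {at(kitchen), have(k2), open(d_kitchen_bay), open(d_office_kitchen), open(d_store_hall)}

== RESULT ==
["at(kitchen)", "have(k2)", "open(d_kitchen_bay)", "open(d_office_kitchen)", "open(d_store_hall)"]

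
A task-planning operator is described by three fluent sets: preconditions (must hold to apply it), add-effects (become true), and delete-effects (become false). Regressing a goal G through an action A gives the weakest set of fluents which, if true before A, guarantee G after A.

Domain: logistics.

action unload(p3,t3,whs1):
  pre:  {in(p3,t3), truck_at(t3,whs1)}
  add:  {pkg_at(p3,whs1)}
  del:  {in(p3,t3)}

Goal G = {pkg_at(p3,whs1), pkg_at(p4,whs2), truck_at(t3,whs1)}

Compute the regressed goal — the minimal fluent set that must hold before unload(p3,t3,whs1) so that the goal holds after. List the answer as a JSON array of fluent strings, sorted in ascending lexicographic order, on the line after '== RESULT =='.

Regress:
  G ∩ del = {}  (empty — regression defined)
  G \ add = {pkg_at(p3,whs1), pkg_at(p4,whs2), truck_at(t3,whs1)} \ {pkg_at(p3,whs1)} = {pkg_at(p4,whs2), truck_at(t3,whs1)}
  ∪ pre   = {pkg_at(p4,whs2), truck_at(t3,whs1)} ∪ {in(p3,t3), truck_at(t3,whs1)}
          = {in(p3,t3), pkg_at(p4,whs2), truck_at(t3,whs1)}

== RESULT ==
["in(p3,t3)", "pkg_at(p4,whs2)", "truck_at(t3,whs1)"]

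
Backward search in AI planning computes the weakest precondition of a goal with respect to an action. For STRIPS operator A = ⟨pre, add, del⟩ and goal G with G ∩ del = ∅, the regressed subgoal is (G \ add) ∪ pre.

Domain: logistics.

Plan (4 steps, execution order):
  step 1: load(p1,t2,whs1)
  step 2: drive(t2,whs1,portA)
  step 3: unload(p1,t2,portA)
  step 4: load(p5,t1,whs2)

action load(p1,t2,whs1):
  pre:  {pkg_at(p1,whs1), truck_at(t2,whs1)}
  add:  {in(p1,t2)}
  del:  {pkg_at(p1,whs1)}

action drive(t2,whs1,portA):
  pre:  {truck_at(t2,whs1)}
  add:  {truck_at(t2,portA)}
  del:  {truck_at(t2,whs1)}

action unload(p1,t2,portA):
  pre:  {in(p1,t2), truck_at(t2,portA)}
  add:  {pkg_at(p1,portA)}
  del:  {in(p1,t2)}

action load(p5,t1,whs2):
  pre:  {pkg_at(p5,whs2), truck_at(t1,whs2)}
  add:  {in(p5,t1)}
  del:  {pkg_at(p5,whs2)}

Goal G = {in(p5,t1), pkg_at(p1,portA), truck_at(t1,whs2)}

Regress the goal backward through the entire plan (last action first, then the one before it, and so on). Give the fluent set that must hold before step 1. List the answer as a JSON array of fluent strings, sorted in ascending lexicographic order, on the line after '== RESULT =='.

Regress step by step:
  through step 4 (load(p5,t1,whs2)): drop {in(p5,t1)}, keep {pkg_at(p1,portA), truck_at(t1,whs2)}, require {pkg_at(p5,whs2), truck_at(t1,whs2)}
    → {pkg_at(p1,portA), pkg_at(p5,whs2), truck_at(t1,whs2)}
  through step 3 (unload(p1,t2,portA)): drop {pkg_at(p1,portA)}, keep {pkg_at(p5,whs2), truck_at(t1,whs2)}, require {in(p1,t2), truck_at(t2,portA)}
    → {in(p1,t2), pkg_at(p5,whs2), truck_at(t1,whs2), truck_at(t2,portA)}
  through step 2 (drive(t2,whs1,portA)): drop {truck_at(t2,portA)}, keep {in(p1,t2), pkg_at(p5,whs2), truck_at(t1,whs2)}, require {truck_at(t2,whs1)}
    → {in(p1,t2), pkg_at(p5,whs2), truck_at(t1,whs2), truck_at(t2,whs1)}
  through step 1 (load(p1,t2,whs1)): drop {in(p1,t2)}, keep {pkg_at(p5,whs2), truck_at(t1,whs2), truck_at(t2,whs1)}, require {pkg_at(p1,whs1), truck_at(t2,whs1)}
    → {pkg_at(p1,whs1), pkg_at(p5,whs2), truck_at(t1,whs2), truck_at(t2,whs1)}

== RESULT ==
["pkg_at(p1,whs1)", "pkg_at(p5,whs2)", "truck_at(t1,whs2)", "truck_at(t2,whs1)"]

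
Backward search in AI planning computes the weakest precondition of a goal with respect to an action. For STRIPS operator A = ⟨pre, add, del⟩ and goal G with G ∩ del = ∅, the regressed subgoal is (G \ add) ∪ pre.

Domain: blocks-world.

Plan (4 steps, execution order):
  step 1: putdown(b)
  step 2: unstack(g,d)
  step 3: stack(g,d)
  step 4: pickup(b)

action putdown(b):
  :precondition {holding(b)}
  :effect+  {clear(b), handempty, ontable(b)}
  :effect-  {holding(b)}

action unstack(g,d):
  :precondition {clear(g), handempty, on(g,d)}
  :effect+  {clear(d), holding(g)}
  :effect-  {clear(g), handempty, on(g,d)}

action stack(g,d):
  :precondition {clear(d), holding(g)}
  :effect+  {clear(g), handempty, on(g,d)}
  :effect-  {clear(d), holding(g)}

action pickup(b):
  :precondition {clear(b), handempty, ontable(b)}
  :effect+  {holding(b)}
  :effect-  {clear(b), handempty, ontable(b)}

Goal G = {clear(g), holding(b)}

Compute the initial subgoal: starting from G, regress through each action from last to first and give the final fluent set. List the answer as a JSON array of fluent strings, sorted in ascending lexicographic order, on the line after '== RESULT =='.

Work backward from the goal:
  through step 4 (pickup(b)): drop {holding(b)}, keep {clear(g)}, require {clear(b), handempty, ontable(b)}
    → {clear(b), clear(g), handempty, ontable(b)}
  through step 3 (stack(g,d)): drop {clear(g), handempty}, keep {clear(b), ontable(b)}, require {clear(d), holding(g)}
    → {clear(b), clear(d), holding(g), ontable(b)}
  through step 2 (unstack(g,d)): drop {clear(d), holding(g)}, keep {clear(b), ontable(b)}, require {clear(g), handempty, on(g,d)}
    → {clear(b), clear(g), handempty, on(g,d), ontable(b)}
  through step 1 (putdown(b)): drop {clear(b), handempty, ontable(b)}, keep {clear(g), on(g,d)}, require {holding(b)}
    → {clear(g), holding(b), on(g,d)}

== RESULT ==
["clear(g)", "holding(b)", "on(g,d)"]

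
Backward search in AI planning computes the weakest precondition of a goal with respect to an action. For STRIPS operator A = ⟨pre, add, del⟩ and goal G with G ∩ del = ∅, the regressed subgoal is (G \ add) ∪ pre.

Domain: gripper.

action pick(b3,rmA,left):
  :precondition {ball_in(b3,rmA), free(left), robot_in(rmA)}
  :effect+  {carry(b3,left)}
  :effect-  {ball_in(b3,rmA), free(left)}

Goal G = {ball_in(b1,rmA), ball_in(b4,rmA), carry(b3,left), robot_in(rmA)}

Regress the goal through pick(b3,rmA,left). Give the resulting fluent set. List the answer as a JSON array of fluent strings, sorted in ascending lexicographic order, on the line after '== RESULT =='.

Regress:
  G ∩ del = {}  (empty — regression defined)
  G \ add = {ball_in(b1,rmA), ball_in(b4,rmA), carry(b3,left), robot_in(rmA)} \ {carry(b3,left)} = {ball_in(b1,rmA), ball_in(b4,rmA), robot_in(rmA)}
  ∪ pre   = {ball_in(b1,rmA), ball_in(b4,rmA), robot_in(rmA)} ∪ {ball_in(b3,rmA), free(left), robot_in(rmA)}
          = {ball_in(b1,rmA), ball_in(b3,rmA), ball_in(b4,rmA), free(left), robot_in(rmA)}

== RESULT ==
["ball_in(b1,rmA)", "ball_in(b3,rmA)", "ball_in(b4,rmA)", "free(left)", "robot_in(rmA)"]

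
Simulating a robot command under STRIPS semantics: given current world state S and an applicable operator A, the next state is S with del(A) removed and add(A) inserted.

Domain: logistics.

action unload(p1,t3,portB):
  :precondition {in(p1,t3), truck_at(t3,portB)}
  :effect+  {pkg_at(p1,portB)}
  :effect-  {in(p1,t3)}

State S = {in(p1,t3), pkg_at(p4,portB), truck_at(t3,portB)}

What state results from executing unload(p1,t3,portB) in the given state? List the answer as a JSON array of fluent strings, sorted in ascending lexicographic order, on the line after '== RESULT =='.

Progress:
  pre ⊆ S: {in(p1,t3), truck_at(t3,portB)} ⊆ S  — applicable
  S \ del = {pkg_at(p4,portB), truck_at(t3,portB)}
  ∪ add   = {pkg_at(p1,portB), pkg_at(p4,portB), truck_at(t3,portB)}

== RESULT ==
["pkg_at(p1,portB)", "pkg_at(p4,portB)", "truck_at(t3,portB)"]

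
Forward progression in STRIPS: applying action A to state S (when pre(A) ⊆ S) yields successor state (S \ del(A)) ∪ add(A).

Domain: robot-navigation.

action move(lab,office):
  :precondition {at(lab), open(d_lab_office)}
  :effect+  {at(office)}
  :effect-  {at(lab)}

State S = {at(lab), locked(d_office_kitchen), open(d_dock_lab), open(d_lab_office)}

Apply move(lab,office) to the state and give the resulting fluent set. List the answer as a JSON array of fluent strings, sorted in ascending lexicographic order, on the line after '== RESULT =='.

Compute (S \ del) ∪ add:
  pre ⊆ S: {at(lab), open(d_lab_office)} ⊆ S  — applicable
  S \ del = {locked(d_office_kitchen), open(d_dock_lab), open(d_lab_office)}
  ∪ add   = {at(office), locked(d_office_kitchen), open(d_dock_lab), open(d_lab_office)}

== RESULT ==
["at(office)", "locked(d_office_kitchen)", "open(d_dock_lab)", "open(d_lab_office)"]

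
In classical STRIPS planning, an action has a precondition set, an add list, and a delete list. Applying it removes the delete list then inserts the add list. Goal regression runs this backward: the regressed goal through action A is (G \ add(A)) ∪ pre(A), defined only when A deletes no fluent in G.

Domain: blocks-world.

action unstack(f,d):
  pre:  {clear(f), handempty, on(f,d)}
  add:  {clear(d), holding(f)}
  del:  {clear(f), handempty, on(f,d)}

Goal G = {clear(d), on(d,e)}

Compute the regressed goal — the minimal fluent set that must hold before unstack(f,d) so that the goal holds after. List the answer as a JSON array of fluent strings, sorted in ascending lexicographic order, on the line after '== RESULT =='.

Regress:
  G ∩ del = {}  (empty — regression defined)
  G \ add = {clear(d), on(d,e)} \ {clear(d), holding(f)} = {on(d,e)}
  ∪ pre   = {on(d,e)} ∪ {clear(f), handempty, on(f,d)}
          = {clear(f), handempty, on(d,e), on(f,d)}

== RESULT ==
["clear(f)", "handempty", "on(d,e)", "on(f,d)"]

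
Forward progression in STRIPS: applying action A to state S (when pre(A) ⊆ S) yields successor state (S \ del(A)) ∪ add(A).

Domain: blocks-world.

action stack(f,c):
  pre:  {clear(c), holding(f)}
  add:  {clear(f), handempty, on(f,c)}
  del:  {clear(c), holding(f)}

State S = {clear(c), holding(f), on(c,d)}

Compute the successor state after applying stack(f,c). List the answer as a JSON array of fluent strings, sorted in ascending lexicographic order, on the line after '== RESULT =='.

Progress:
  pre ⊆ S: {clear(c), holding(f)} ⊆ S  — applicable
  S \ del = {on(c,d)}
  ∪ add   = {clear(f), handempty, on(c,d), on(f,c)}

== RESULT ==
["clear(f)", "handempty", "on(c,d)", "on(f,c)"]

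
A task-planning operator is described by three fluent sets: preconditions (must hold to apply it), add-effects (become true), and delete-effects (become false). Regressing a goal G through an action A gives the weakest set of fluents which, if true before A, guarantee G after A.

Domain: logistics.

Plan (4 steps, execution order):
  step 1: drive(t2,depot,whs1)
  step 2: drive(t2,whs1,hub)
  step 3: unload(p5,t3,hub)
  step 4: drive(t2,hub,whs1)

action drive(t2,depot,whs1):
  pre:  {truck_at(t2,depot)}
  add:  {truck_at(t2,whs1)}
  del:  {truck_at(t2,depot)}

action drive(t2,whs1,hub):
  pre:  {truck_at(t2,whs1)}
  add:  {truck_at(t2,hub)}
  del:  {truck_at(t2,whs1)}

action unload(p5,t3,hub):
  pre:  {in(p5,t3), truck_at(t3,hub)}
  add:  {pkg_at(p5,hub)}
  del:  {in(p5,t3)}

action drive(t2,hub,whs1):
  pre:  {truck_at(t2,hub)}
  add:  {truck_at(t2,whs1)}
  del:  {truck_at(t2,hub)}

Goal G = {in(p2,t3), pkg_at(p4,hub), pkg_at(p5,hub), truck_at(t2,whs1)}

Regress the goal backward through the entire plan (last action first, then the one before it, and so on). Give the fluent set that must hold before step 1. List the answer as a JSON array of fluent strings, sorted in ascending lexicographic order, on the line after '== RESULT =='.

Regress step by step:
  through step 4 (drive(t2,hub,whs1)): drop {truck_at(t2,whs1)}, keep {in(p2,t3), pkg_at(p4,hub), pkg_at(p5,hub)}, require {truck_at(t2,hub)}
    → {in(p2,t3), pkg_at(p4,hub), pkg_at(p5,hub), truck_at(t2,hub)}
  through step 3 (unload(p5,t3,hub)): drop {pkg_at(p5,hub)}, keep {in(p2,t3), pkg_at(p4,hub), truck_at(t2,hub)}, require {in(p5,t3), truck_at(t3,hub)}
    → {in(p2,t3), in(p5,t3), pkg_at(p4,hub), truck_at(t2,hub), truck_at(t3,hub)}
  through step 2 (drive(t2,whs1,hub)): drop {truck_at(t2,hub)}, keep {in(p2,t3), in(p5,t3), pkg_at(p4,hub), truck_at(t3,hub)}, require {truck_at(t2,whs1)}
    → {in(p2,t3), in(p5,t3), pkg_at(p4,hub), truck_at(t2,whs1), truck_at(t3,hub)}
  through step 1 (drive(t2,depot,whs1)): drop {truck_at(t2,whs1)}, keep {in(p2,t3), in(p5,t3), pkg_at(p4,hub), truck_at(t3,hub)}, require {truck_at(t2,depot)}
    → {in(p2,t3), in(p5,t3), pkg_at(p4,hub), truck_at(t2,depot), truck_at(t3,hub)}

== RESULT ==
["in(p2,t3)", "in(p5,t3)", "pkg_at(p4,hub)", "truck_at(t2,depot)", "truck_at(t3,hub)"]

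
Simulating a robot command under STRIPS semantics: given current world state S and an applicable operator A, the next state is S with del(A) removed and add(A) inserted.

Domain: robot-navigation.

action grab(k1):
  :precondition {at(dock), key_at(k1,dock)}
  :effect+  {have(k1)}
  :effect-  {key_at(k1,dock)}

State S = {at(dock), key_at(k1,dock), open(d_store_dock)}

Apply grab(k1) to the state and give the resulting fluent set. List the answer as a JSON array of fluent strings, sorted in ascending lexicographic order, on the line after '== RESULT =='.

Compute (S \ del) ∪ add:
  pre ⊆ S: {at(dock), key_at(k1,dock)} ⊆ S  — applicable
  S \ del = {at(dock), open(d_store_dock)}
  ∪ add   = {at(dock), have(k1), open(d_store_dock)}

== RESULT ==
["at(dock)", "have(k1)", "open(d_store_dock)"]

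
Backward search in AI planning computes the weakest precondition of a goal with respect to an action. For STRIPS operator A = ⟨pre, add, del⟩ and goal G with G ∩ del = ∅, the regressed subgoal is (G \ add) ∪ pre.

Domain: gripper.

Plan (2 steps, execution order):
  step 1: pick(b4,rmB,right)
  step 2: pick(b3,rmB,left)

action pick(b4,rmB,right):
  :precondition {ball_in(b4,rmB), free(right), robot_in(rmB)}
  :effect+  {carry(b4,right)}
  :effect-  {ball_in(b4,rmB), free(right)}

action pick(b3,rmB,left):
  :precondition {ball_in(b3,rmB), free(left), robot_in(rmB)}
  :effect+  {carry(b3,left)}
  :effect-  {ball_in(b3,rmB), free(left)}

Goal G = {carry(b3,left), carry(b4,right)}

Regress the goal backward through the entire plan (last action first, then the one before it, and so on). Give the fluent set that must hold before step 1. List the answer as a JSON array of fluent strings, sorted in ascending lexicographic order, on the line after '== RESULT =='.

Work backward from the goal:
  through step 2 (pick(b3,rmB,left)): drop {carry(b3,left)}, keep {carry(b4,right)}, require {ball_in(b3,rmB), free(left), robot_in(rmB)}
    → {ball_in(b3,rmB), carry(b4,right), free(left), robot_in(rmB)}
  through step 1 (pick(b4,rmB,right)): drop {carry(b4,right)}, keep {ball_in(b3,rmB), free(left), robot_in(rmB)}, require {ball_in(b4,rmB), free(right), robot_in(rmB)}
    → {ball_in(b3,rmB), ball_in(b4,rmB), free(left), free(right), robot_in(rmB)}

== RESULT ==
["ball_in(b3,rmB)", "ball_in(b4,rmB)", "free(left)", "free(right)", "robot_in(rmB)"]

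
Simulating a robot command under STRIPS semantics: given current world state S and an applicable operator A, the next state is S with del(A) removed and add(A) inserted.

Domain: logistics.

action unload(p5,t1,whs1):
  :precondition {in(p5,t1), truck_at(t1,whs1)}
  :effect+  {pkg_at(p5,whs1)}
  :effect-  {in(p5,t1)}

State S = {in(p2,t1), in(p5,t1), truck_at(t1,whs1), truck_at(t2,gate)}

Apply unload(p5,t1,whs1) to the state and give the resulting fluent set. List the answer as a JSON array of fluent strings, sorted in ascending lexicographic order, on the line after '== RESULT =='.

Progress:
  pre ⊆ S: {in(p5,t1), truck_at(t1,whs1)} ⊆ S  — applicable
  S \ del = {in(p2,t1), truck_at(t1,whs1), truck_at(t2,gate)}
  ∪ add   = {in(p2,t1), pkg_at(p5,whs1), truck_at(t1,whs1), truck_at(t2,gate)}

== RESULT ==
["in(p2,t1)", "pkg_at(p5,whs1)", "truck_at(t1,whs1)", "truck_at(t2,gate)"]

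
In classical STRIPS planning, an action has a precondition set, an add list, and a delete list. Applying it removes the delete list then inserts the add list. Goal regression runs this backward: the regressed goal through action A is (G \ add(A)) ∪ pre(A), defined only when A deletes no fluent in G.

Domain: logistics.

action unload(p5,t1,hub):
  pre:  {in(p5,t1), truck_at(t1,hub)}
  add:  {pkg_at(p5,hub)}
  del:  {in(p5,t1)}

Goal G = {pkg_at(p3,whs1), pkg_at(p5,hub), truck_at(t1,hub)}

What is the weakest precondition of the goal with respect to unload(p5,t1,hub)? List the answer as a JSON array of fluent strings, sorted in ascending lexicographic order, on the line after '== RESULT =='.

Compute (G \ add) ∪ pre:
  G ∩ del = {}  (empty — regression defined)
  G \ add = {pkg_at(p3,whs1), pkg_at(p5,hub), truck_at(t1,hub)} \ {pkg_at(p5,hub)} = {pkg_at(p3,whs1), truck_at(t1,hub)}
  ∪ pre   = {pkg_at(p3,whs1), truck_at(t1,hub)} ∪ {in(p5,t1), truck_at(t1,hub)}
          = {in(p5,t1), pkg_at(p3,whs1), truck_at(t1,hub)}

== RESULT ==
["in(p5,t1)", "pkg_at(p3,whs1)", "truck_at(t1,hub)"]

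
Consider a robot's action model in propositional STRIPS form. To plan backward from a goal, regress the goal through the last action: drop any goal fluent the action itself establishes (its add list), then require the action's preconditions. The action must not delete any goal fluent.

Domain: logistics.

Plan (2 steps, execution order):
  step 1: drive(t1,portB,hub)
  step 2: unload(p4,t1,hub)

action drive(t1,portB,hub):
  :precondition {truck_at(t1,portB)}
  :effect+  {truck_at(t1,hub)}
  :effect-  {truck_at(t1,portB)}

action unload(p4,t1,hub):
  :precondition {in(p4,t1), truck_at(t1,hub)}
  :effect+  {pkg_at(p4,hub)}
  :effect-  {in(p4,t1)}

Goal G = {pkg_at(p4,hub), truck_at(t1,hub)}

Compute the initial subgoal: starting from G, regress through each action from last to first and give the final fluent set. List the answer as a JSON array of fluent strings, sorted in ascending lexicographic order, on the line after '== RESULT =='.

Regress step by step:
  through step 2 (unload(p4,t1,hub)): drop {pkg_at(p4,hub)}, keep {truck_at(t1,hub)}, require {in(p4,t1), truck_at(t1,hub)}
    → {in(p4,t1), truck_at(t1,hub)}
  through step 1 (drive(t1,portB,hub)): drop {truck_at(t1,hub)}, keep {in(p4,t1)}, require {truck_at(t1,portB)}
    → {in(p4,t1), truck_at(t1,portB)}

== RESULT ==
["in(p4,t1)", "truck_at(t1,portB)"]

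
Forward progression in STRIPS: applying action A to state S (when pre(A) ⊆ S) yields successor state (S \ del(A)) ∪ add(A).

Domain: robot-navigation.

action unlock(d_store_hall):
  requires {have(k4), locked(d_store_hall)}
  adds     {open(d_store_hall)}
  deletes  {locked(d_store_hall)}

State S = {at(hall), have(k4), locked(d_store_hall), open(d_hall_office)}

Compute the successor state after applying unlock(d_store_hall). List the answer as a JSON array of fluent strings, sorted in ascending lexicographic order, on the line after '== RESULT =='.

Progress:
  pre ⊆ S: {have(k4), locked(d_store_hall)} ⊆ S  — applicable
  S \ del = {at(hall), have(k4), open(d_hall_office)}
  ∪ add   = {at(hall), have(k4), open(d_hall_office), open(d_store_hall)}

== RESULT ==
["at(hall)", "have(k4)", "open(d_hall_office)", "open(d_store_hall)"]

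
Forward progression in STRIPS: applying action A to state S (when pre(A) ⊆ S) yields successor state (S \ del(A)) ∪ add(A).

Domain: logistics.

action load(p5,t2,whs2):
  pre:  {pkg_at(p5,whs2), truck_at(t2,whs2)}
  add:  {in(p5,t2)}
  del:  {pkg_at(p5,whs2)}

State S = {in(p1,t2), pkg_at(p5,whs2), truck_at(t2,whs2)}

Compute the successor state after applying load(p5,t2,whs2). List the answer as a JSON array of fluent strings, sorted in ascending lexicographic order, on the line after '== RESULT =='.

Compute (S \ del) ∪ add:
  pre ⊆ S: {pkg_at(p5,whs2), truck_at(t2,whs2)} ⊆ S  — applicable
  S \ del = {in(p1,t2), truck_at(t2,whs2)}
  ∪ add   = {in(p1,t2), in(p5,t2), truck_at(t2,whs2)}

== RESULT ==
["in(p1,t2)", "in(p5,t2)", "truck_at(t2,whs2)"]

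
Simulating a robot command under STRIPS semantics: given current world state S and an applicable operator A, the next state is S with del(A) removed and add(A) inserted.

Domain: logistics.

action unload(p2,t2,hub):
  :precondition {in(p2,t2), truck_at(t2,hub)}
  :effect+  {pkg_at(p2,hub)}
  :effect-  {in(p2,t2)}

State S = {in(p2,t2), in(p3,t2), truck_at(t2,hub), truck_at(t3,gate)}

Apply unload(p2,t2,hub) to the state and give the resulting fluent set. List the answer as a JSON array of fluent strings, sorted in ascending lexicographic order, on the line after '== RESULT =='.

Compute (S \ del) ∪ add:
  pre ⊆ S: {in(p2,t2), truck_at(t2,hub)} ⊆ S  — applicable
  S \ del = {in(p3,t2), truck_at(t2,hub), truck_at(t3,gate)}
  ∪ add   = {in(p3,t2), pkg_at(p2,hub), truck_at(t2,hub), truck_at(t3,gate)}

== RESULT ==
["in(p3,t2)", "pkg_at(p2,hub)", "truck_at(t2,hub)", "truck_at(t3,gate)"]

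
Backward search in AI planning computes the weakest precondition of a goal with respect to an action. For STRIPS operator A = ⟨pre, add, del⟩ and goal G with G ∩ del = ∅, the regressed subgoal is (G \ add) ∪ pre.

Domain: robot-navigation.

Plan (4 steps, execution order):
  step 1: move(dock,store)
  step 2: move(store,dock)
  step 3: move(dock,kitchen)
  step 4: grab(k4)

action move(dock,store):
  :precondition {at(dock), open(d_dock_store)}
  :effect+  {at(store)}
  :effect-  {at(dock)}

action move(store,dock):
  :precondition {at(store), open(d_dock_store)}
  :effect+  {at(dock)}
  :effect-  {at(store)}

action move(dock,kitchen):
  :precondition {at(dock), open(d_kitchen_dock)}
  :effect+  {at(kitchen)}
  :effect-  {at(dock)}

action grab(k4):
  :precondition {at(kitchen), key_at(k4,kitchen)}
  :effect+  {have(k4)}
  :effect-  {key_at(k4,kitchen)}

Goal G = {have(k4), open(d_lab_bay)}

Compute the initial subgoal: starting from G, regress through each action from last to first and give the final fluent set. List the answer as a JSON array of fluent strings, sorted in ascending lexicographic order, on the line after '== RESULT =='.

Work backward from the goal:
  through step 4 (grab(k4)): drop {have(k4)}, keep {open(d_lab_bay)}, require {at(kitchen), key_at(k4,kitchen)}
    → {at(kitchen), key_at(k4,kitchen), open(d_lab_bay)}
  through step 3 (move(dock,kitchen)): drop {at(kitchen)}, keep {key_at(k4,kitchen), open(d_lab_bay)}, require {at(dock), open(d_kitchen_dock)}
    → {at(dock), key_at(k4,kitchen), open(d_kitchen_dock), open(d_lab_bay)}
  through step 2 (move(store,dock)): drop {at(dock)}, keep {key_at(k4,kitchen), open(d_kitchen_dock), open(d_lab_bay)}, require {at(store), open(d_dock_store)}
    → {at(store), key_at(k4,kitchen), open(d_dock_store), open(d_kitchen_dock), open(d_lab_bay)}
  through step 1 (move(dock,store)): drop {at(store)}, keep {key_at(k4,kitchen), open(d_dock_store), open(d_kitchen_dock), open(d_lab_bay)}, require {at(dock), open(d_dock_store)}
    → {at(dock), key_at(k4,kitchen), open(d_dock_store), open(d_kitchen_dock), open(d_lab_bay)}

== RESULT ==
["at(dock)", "key_at(k4,kitchen)", "open(d_dock_store)", "open(d_kitchen_dock)", "open(d_lab_bay)"]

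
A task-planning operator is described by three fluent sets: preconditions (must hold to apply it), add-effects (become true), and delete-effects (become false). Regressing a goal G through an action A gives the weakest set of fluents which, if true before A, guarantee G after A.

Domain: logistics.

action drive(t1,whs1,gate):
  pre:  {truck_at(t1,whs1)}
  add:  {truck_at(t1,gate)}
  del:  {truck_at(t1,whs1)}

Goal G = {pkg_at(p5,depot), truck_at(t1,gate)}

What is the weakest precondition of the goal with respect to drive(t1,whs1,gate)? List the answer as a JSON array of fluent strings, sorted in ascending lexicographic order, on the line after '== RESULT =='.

Compute (G \ add) ∪ pre:
  G ∩ del = {}  (empty — regression defined)
  G \ add = {pkg_at(p5,depot), truck_at(t1,gate)} \ {truck_at(t1,gate)} = {pkg_at(p5,depot)}
  ∪ pre   = {pkg_at(p5,depot)} ∪ {truck_at(t1,whs1)}
          = {pkg_at(p5,depot), truck_at(t1,whs1)}

== RESULT ==
["pkg_at(p5,depot)", "truck_at(t1,whs1)"]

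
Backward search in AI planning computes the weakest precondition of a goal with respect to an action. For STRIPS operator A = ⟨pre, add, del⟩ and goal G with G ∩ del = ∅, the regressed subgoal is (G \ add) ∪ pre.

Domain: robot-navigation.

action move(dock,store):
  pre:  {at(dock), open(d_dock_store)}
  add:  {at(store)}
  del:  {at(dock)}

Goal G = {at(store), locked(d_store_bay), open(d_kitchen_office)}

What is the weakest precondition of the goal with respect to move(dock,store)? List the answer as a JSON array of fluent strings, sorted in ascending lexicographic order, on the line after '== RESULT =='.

Regress:
  G ∩ del = {}  (empty — regression defined)
  G \ add = {at(store), locked(d_store_bay), open(d_kitchen_office)} \ {at(store)} = {locked(d_store_bay), open(d_kitchen_office)}
  ∪ pre   = {locked(d_store_bay), open(d_kitchen_office)} ∪ {at(dock), open(d_dock_store)}
          = {at(dock), locked(d_store_bay), open(d_dock_store), open(d_kitchen_office)}

== RESULT ==
["at(dock)", "locked(d_store_bay)", "open(d_dock_store)", "open(d_kitchen_office)"]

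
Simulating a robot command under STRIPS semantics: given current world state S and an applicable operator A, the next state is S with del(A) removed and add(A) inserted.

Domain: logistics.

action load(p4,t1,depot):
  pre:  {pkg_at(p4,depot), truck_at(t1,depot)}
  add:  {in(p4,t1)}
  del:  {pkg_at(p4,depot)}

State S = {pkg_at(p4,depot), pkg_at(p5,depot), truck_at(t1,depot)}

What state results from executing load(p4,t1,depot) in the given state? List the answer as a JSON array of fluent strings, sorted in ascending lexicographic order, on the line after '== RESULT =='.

Compute (S \ del) ∪ add:
  pre ⊆ S: {pkg_at(p4,depot), truck_at(t1,depot)} ⊆ S  — applicable
  S \ del = {pkg_at(p5,depot), truck_at(t1,depot)}
  ∪ add   = {in(p4,t1), pkg_at(p5,depot), truck_at(t1,depot)}

== RESULT ==
["in(p4,t1)", "pkg_at(p5,depot)", "truck_at(t1,depot)"]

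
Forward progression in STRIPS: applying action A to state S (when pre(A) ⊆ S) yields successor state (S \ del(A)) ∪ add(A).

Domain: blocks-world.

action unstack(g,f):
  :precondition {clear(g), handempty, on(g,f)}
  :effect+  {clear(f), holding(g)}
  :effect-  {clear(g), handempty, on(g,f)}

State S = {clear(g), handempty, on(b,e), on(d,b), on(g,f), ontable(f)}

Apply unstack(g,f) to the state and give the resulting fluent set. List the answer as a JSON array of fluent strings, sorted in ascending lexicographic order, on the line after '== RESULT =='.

Progress:
  pre ⊆ S: {clear(g), handempty, on(g,f)} ⊆ S  — applicable
  S \ del = {on(b,e), on(d,b), ontable(f)}
  ∪ add   = {clear(f), holding(g), on(b,e), on(d,b), ontable(f)}

== RESULT ==
["clear(f)", "holding(g)", "on(b,e)", "on(d,b)", "ontable(f)"]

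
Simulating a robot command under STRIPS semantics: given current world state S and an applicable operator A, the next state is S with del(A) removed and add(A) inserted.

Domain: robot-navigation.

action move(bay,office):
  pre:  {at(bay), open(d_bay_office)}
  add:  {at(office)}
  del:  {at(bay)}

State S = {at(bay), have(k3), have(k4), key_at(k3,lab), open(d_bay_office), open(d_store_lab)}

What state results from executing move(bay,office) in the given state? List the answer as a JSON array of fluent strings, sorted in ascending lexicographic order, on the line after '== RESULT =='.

Compute (S \ del) ∪ add:
  pre ⊆ S: {at(bay), open(d_bay_office)} ⊆ S  — applicable
  S \ del = {have(k3), have(k4), key_at(k3,lab), open(d_bay_office), open(d_store_lab)}
  ∪ add   = {at(office), have(k3), have(k4), key_at(k3,lab), open(d_bay_office), open(d_store_lab)}

== RESULT ==
["at(office)", "have(k3)", "have(k4)", "key_at(k3,lab)", "open(d_bay_office)", "open(d_store_lab)"]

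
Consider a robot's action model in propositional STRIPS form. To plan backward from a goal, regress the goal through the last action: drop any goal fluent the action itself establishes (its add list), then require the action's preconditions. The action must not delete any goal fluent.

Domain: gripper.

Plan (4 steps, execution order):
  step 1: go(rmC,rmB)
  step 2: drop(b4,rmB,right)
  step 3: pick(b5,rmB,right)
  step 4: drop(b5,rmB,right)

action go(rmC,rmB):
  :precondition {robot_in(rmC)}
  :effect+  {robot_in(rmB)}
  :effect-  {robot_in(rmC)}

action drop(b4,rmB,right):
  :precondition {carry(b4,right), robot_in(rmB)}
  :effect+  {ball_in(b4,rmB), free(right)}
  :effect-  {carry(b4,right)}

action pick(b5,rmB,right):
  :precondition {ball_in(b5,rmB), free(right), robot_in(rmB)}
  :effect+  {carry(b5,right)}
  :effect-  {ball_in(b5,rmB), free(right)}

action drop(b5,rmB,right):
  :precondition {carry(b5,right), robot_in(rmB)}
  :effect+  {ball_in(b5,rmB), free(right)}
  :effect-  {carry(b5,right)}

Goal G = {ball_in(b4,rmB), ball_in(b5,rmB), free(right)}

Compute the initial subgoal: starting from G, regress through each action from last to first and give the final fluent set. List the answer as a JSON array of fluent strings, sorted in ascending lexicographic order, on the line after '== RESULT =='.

Work backward from the goal:
  through step 4 (drop(b5,rmB,right)): drop {ball_in(b5,rmB), free(right)}, keep {ball_in(b4,rmB)}, require {carry(b5,right), robot_in(rmB)}
    → {ball_in(b4,rmB), carry(b5,right), robot_in(rmB)}
  through step 3 (pick(b5,rmB,right)): drop {carry(b5,right)}, keep {ball_in(b4,rmB), robot_in(rmB)}, require {ball_in(b5,rmB), free(right), robot_in(rmB)}
    → {ball_in(b4,rmB), ball_in(b5,rmB), free(right), robot_in(rmB)}
  through step 2 (drop(b4,rmB,right)): drop {ball_in(b4,rmB), free(right)}, keep {ball_in(b5,rmB), robot_in(rmB)}, require {carry(b4,right), robot_in(rmB)}
    → {ball_in(b5,rmB), carry(b4,right), robot_in(rmB)}
  through step 1 (go(rmC,rmB)): drop {robot_in(rmB)}, keep {ball_in(b5,rmB), carry(b4,right)}, require {robot_in(rmC)}
    → {ball_in(b5,rmB), carry(b4,right), robot_in(rmC)}

== RESULT ==
["ball_in(b5,rmB)", "carry(b4,right)", "robot_in(rmC)"]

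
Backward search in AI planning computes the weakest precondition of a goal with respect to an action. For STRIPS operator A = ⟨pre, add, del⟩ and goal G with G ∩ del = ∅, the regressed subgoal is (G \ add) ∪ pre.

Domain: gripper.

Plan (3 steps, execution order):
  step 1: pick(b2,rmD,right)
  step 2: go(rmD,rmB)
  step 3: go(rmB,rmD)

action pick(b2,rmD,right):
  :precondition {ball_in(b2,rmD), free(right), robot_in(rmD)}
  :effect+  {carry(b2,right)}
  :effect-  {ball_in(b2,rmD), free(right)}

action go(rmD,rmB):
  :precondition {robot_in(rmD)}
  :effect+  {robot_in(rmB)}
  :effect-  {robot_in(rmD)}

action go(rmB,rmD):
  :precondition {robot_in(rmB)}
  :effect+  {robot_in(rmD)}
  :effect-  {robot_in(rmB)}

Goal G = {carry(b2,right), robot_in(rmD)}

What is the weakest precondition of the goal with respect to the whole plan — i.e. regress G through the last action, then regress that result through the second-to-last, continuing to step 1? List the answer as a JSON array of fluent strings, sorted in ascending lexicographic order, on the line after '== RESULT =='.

Work backward from the goal:
  through step 3 (go(rmB,rmD)): drop {robot_in(rmD)}, keep {carry(b2,right)}, require {robot_in(rmB)}
    → {carry(b2,right), robot_in(rmB)}
  through step 2 (go(rmD,rmB)): drop {robot_in(rmB)}, keep {carry(b2,right)}, require {robot_in(rmD)}
    → {carry(b2,right), robot_in(rmD)}
  through step 1 (pick(b2,rmD,right)): drop {carry(b2,right)}, keep {robot_in(rmD)}, require {ball_in(b2,rmD), free(right), robot_in(rmD)}
    → {ball_in(b2,rmD), free(right), robot_in(rmD)}

== RESULT ==
["ball_in(b2,rmD)", "free(right)", "robot_in(rmD)"]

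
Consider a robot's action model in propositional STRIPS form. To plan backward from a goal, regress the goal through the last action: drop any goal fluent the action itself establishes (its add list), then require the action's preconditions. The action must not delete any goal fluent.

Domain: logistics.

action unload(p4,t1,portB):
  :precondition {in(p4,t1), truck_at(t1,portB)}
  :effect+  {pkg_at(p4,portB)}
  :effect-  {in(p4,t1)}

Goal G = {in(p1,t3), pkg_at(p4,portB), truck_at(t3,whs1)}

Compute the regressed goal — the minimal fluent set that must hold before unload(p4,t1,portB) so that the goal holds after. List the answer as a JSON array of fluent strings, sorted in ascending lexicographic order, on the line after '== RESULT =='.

Regress:
  G ∩ del = {}  (empty — regression defined)
  G \ add = {in(p1,t3), pkg_at(p4,portB), truck_at(t3,whs1)} \ {pkg_at(p4,portB)} = {in(p1,t3), truck_at(t3,whs1)}
  ∪ pre   = {in(p1,t3), truck_at(t3,whs1)} ∪ {in(p4,t1), truck_at(t1,portB)}
          = {in(p1,t3), in(p4,t1), truck_at(t1,portB), truck_at(t3,whs1)}

== RESULT ==
["in(p1,t3)", "in(p4,t1)", "truck_at(t1,portB)", "truck_at(t3,whs1)"]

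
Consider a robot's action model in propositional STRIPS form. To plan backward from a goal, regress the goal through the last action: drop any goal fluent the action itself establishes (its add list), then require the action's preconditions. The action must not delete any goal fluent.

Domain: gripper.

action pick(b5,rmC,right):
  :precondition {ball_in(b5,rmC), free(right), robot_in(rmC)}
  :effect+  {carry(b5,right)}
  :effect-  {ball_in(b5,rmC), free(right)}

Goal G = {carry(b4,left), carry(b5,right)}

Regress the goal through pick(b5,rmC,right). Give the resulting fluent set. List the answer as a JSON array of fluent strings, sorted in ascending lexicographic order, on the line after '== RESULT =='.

Regress:
  G ∩ del = {}  (empty — regression defined)
  G \ add = {carry(b4,left), carry(b5,right)} \ {carry(b5,right)} = {carry(b4,left)}
  ∪ pre   = {carry(b4,left)} ∪ {ball_in(b5,rmC), free(right), robot_in(rmC)}
          = {ball_in(b5,rmC), carry(b4,left), free(right), robot_in(rmC)}

== RESULT ==
["ball_in(b5,rmC)", "carry(b4,left)", "free(right)", "robot_in(rmC)"]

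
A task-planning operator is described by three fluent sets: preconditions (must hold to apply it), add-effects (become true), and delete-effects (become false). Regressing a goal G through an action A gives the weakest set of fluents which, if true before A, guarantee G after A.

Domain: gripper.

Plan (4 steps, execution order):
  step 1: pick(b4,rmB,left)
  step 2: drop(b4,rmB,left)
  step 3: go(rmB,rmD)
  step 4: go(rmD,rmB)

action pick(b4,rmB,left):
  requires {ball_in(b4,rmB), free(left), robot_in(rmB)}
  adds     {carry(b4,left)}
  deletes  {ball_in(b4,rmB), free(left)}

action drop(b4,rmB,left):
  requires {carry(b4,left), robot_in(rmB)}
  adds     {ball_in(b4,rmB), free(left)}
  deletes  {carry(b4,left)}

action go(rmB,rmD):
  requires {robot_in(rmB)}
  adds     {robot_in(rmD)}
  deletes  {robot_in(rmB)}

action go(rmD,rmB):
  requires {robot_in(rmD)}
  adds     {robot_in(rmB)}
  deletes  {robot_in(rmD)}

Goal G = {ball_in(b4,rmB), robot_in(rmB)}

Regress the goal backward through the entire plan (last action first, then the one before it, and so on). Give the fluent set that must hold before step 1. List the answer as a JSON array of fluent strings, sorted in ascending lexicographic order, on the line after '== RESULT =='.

Regress step by step:
  through step 4 (go(rmD,rmB)): drop {robot_in(rmB)}, keep {ball_in(b4,rmB)}, require {robot_in(rmD)}
    → {ball_in(b4,rmB), robot_in(rmD)}
  through step 3 (go(rmB,rmD)): drop {robot_in(rmD)}, keep {ball_in(b4,rmB)}, require {robot_in(rmB)}
    → {ball_in(b4,rmB), robot_in(rmB)}
  through step 2 (drop(b4,rmB,left)): drop {ball_in(b4,rmB)}, keep {robot_in(rmB)}, require {carry(b4,left), robot_in(rmB)}
    → {carry(b4,left), robot_in(rmB)}
  through step 1 (pick(b4,rmB,left)): drop {carry(b4,left)}, keep {robot_in(rmB)}, require {ball_in(b4,rmB), free(left), robot_in(rmB)}
    → {ball_in(b4,rmB), free(left), robot_in(rmB)}

== RESULT ==
["ball_in(b4,rmB)", "free(left)", "robot_in(rmB)"]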